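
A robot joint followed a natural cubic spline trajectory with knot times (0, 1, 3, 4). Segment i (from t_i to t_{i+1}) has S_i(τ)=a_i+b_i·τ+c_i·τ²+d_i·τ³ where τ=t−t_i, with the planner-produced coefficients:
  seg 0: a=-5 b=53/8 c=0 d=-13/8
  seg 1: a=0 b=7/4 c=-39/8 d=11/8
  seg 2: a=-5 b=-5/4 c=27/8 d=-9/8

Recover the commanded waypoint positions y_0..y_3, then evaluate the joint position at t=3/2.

y_0 = S_0(0) = a_0 = -5
y_1 = S_1(0) = a_1 = 0
y_2 = S_2(0) = a_2 = -5
y_3 = S_2(1) = -4
t_q=3/2 is in segment 1 (τ=1/2); S_1(τ)=-11/64

y_0=-5 y_1=0 y_2=-5 y_3=-4
S(3/2) = -11/64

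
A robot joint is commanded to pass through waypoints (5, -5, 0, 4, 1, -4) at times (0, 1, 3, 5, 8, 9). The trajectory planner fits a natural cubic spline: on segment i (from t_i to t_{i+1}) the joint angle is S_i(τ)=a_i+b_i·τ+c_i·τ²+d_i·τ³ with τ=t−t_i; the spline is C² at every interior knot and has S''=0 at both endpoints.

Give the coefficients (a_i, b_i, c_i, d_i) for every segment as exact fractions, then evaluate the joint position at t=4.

Δ: Δ0=-10, Δ1=5/2, Δ2=2, Δ3=-1, Δ4=-5
row 1: diag=6, rhs=75; c'=1/3, d'=25/2
row 2: denom=8−2·1/3=22/3; d'=(-3−2·25/2)/(22/3)=-42/11
row 3: denom=10−2·3/11=104/11; d'=(-18−2·-42/11)/(104/11)=-57/52
row 4: denom=8−3·33/104=733/104; d'=(-24−3·-57/52)/(733/104)=-2154/733
back: M4=-2154/733
back: M3=-57/52−33/104·-2154/733=-120/733
back: M2=-42/11−3/11·-120/733=-2766/733
back: M1=25/2−1/3·-2766/733=20169/1466
M: M0=0, M1=20169/1466, M2=-2766/733, M3=-120/733, M4=-2154/733, M5=0
seg 0: a=5, c=M0/2=0, d=(M1−M0)/(6·1)=6723/2932, b=Δ0−h0·(2M0+M1)/6=-36043/2932
seg 1: a=-5, c=M1/2=20169/2932, d=(M2−M1)/(6·2)=-8567/5864, b=Δ1−h1·(2M1+M2)/6=-7937/1466
seg 2: a=0, c=M2/2=-1383/733, d=(M3−M2)/(6·2)=441/1466, b=Δ2−h2·(2M2+M3)/6=3350/733
seg 3: a=4, c=M3/2=-60/733, d=(M4−M3)/(6·3)=-113/733, b=Δ3−h3·(2M3+M4)/6=464/733
seg 4: a=1, c=M4/2=-1077/733, d=(M5−M4)/(6·1)=359/733, b=Δ4−h4·(2M4+M5)/6=-2947/733
t_q=4 → seg 2, τ=1; S=0+3350/733·τ+-1383/733·τ²+441/1466·τ³=4375/1466

  seg 0: a=5 b=-36043/2932 c=0 d=6723/2932
  seg 1: a=-5 b=-7937/1466 c=20169/2932 d=-8567/5864
  seg 2: a=0 b=3350/733 c=-1383/733 d=441/1466
  seg 3: a=4 b=464/733 c=-60/733 d=-113/733
  seg 4: a=1 b=-2947/733 c=-1077/733 d=359/733
S(4) = 4375/1466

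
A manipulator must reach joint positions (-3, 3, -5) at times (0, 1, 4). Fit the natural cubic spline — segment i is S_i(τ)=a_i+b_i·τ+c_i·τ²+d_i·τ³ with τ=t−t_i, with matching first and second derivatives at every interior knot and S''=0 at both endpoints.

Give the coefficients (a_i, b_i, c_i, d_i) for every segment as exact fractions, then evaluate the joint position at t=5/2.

  seg 0: a=-3 b=85/12 c=0 d=-13/12
  seg 1: a=3 b=23/6 c=-13/4 d=13/36
S(5/2) = 85/32

Δ: Δ0=6, Δ1=-8/3
row 1: diag=8, rhs=-52; c'=3/8, d'=-13/2
back: M1=-13/2
M: M0=0, M1=-13/2, M2=0
seg 0: a=-3, c=M0/2=0, d=(M1−M0)/(6·1)=-13/12, b=Δ0−h0·(2M0+M1)/6=85/12
seg 1: a=3, c=M1/2=-13/4, d=(M2−M1)/(6·3)=13/36, b=Δ1−h1·(2M1+M2)/6=23/6
t_q=5/2 → seg 1, τ=3/2; S=3+23/6·τ+-13/4·τ²+13/36·τ³=85/32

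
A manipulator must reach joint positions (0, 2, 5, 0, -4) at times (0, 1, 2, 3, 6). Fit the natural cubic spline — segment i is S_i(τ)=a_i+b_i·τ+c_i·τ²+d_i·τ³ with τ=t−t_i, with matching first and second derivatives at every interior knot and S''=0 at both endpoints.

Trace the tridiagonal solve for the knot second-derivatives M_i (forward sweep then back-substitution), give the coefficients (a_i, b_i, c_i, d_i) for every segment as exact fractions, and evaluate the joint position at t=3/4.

  seg 0: a=0 b=100/87 c=0 d=74/87
  seg 1: a=2 b=322/87 c=74/29 d=-283/87
  seg 2: a=5 b=-83/87 c=-209/29 d=275/87
  seg 3: a=0 b=-512/87 c=66/29 d=-22/87
S(3/4) = 1133/928

Δ: Δ0=2, Δ1=3, Δ2=-5, Δ3=-4/3
row 1: diag=4, rhs=6; c'=1/4, d'=3/2
row 2: denom=4−1·1/4=15/4; d'=(-48−1·3/2)/(15/4)=-66/5
row 3: denom=8−1·4/15=116/15; d'=(22−1·-66/5)/(116/15)=132/29
back: M3=132/29
back: M2=-66/5−4/15·132/29=-418/29
back: M1=3/2−1/4·-418/29=148/29
M: M0=0, M1=148/29, M2=-418/29, M3=132/29, M4=0
seg 0: a=0, c=M0/2=0, d=(M1−M0)/(6·1)=74/87, b=Δ0−h0·(2M0+M1)/6=100/87
seg 1: a=2, c=M1/2=74/29, d=(M2−M1)/(6·1)=-283/87, b=Δ1−h1·(2M1+M2)/6=322/87
seg 2: a=5, c=M2/2=-209/29, d=(M3−M2)/(6·1)=275/87, b=Δ2−h2·(2M2+M3)/6=-83/87
seg 3: a=0, c=M3/2=66/29, d=(M4−M3)/(6·3)=-22/87, b=Δ3−h3·(2M3+M4)/6=-512/87
t_q=3/4 → seg 0, τ=3/4; S=0+100/87·τ+0·τ²+74/87·τ³=1133/928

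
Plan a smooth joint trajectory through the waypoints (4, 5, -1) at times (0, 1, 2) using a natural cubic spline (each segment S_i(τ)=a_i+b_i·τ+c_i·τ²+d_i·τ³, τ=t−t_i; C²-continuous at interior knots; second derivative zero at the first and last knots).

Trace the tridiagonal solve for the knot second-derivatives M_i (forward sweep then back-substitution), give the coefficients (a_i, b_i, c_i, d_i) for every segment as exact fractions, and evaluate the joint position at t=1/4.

  seg 0: a=4 b=11/4 c=0 d=-7/4
  seg 1: a=5 b=-5/2 c=-21/4 d=7/4
S(1/4) = 1193/256

Δ: Δ0=1, Δ1=-6
row 1: diag=4, rhs=-42; c'=1/4, d'=-21/2
back: M1=-21/2
M: M0=0, M1=-21/2, M2=0
seg 0: a=4, c=M0/2=0, d=(M1−M0)/(6·1)=-7/4, b=Δ0−h0·(2M0+M1)/6=11/4
seg 1: a=5, c=M1/2=-21/4, d=(M2−M1)/(6·1)=7/4, b=Δ1−h1·(2M1+M2)/6=-5/2
t_q=1/4 → seg 0, τ=1/4; S=4+11/4·τ+0·τ²+-7/4·τ³=1193/256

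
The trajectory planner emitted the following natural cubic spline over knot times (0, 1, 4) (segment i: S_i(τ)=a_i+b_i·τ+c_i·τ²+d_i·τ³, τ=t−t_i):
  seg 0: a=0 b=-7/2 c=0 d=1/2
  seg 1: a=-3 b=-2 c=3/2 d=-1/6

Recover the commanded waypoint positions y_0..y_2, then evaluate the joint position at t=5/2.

y_0=0 y_1=-3 y_2=0
S(5/2) = -51/16

y_0 = S_0(0) = a_0 = 0
y_1 = S_1(0) = a_1 = -3
y_2 = S_1(3) = 0
t_q=5/2 is in segment 1 (τ=3/2); S_1(τ)=-51/16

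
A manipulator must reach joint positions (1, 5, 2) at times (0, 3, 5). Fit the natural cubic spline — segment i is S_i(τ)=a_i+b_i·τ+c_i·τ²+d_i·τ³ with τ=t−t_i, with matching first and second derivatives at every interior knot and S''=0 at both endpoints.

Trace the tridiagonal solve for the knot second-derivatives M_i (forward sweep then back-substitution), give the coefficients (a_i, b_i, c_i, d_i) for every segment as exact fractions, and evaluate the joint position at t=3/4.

Δ: Δ0=4/3, Δ1=-3/2
row 1: diag=10, rhs=-17; c'=1/5, d'=-17/10
back: M1=-17/10
M: M0=0, M1=-17/10, M2=0
seg 0: a=1, c=M0/2=0, d=(M1−M0)/(6·3)=-17/180, b=Δ0−h0·(2M0+M1)/6=131/60
seg 1: a=5, c=M1/2=-17/20, d=(M2−M1)/(6·2)=17/120, b=Δ1−h1·(2M1+M2)/6=-11/30
t_q=3/4 → seg 0, τ=3/4; S=1+131/60·τ+0·τ²+-17/180·τ³=665/256

  seg 0: a=1 b=131/60 c=0 d=-17/180
  seg 1: a=5 b=-11/30 c=-17/20 d=17/120
S(3/4) = 665/256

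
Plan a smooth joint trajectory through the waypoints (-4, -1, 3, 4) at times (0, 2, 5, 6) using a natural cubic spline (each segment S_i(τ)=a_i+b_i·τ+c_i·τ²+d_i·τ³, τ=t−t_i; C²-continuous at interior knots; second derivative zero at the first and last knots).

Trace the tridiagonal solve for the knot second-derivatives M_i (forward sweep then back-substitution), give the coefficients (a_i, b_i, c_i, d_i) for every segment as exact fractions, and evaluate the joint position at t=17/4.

Δ: Δ0=3/2, Δ1=4/3, Δ2=1
row 1: diag=10, rhs=-1; c'=3/10, d'=-1/10
row 2: denom=8−3·3/10=71/10; d'=(-2−3·-1/10)/(71/10)=-17/71
back: M2=-17/71
back: M1=-1/10−3/10·-17/71=-2/71
M: M0=0, M1=-2/71, M2=-17/71, M3=0
seg 0: a=-4, c=M0/2=0, d=(M1−M0)/(6·2)=-1/426, b=Δ0−h0·(2M0+M1)/6=643/426
seg 1: a=-1, c=M1/2=-1/71, d=(M2−M1)/(6·3)=-5/426, b=Δ1−h1·(2M1+M2)/6=631/426
seg 2: a=3, c=M2/2=-17/142, d=(M3−M2)/(6·1)=17/426, b=Δ2−h2·(2M2+M3)/6=230/213
t_q=17/4 → seg 1, τ=9/4; S=-1+631/426·τ+-1/71·τ²+-5/426·τ³=19337/9088

  seg 0: a=-4 b=643/426 c=0 d=-1/426
  seg 1: a=-1 b=631/426 c=-1/71 d=-5/426
  seg 2: a=3 b=230/213 c=-17/142 d=17/426
S(17/4) = 19337/9088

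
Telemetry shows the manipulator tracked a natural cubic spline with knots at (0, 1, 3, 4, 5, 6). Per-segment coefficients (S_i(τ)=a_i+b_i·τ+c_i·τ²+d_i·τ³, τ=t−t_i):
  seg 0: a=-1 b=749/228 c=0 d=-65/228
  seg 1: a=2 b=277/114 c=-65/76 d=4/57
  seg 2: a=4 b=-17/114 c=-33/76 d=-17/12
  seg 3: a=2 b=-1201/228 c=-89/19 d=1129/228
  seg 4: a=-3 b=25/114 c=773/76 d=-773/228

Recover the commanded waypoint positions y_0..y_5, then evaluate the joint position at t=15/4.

y_0=-1 y_1=2 y_2=4 y_3=2 y_4=-3 y_5=4
S(15/4) = 14817/4864

y_0 = S_0(0) = a_0 = -1
y_1 = S_1(0) = a_1 = 2
y_2 = S_2(0) = a_2 = 4
y_3 = S_3(0) = a_3 = 2
y_4 = S_4(0) = a_4 = -3
y_5 = S_4(1) = 4
t_q=15/4 is in segment 2 (τ=3/4); S_2(τ)=14817/4864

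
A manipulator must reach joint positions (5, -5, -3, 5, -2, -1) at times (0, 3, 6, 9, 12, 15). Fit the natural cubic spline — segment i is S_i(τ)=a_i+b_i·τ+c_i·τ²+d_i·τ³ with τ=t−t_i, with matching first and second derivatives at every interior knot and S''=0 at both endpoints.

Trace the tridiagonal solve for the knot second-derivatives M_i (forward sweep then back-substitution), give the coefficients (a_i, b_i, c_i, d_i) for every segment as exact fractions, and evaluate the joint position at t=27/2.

  seg 0: a=5 b=-868/209 c=0 d=514/5643
  seg 1: a=-5 b=-354/209 c=514/627 d=-62/5643
  seg 2: a=-3 b=612/209 c=452/627 d=-80/297
  seg 3: a=5 b=-4/209 c=-356/209 d=1753/5643
  seg 4: a=-2 b=-387/209 c=685/627 d=-685/5643
S(27/2) = -4563/1672

Δ: Δ0=-10/3, Δ1=2/3, Δ2=8/3, Δ3=-7/3, Δ4=1/3
row 1: diag=12, rhs=24; c'=1/4, d'=2
row 2: denom=12−3·1/4=45/4; d'=(12−3·2)/(45/4)=8/15
row 3: denom=12−3·4/15=56/5; d'=(-30−3·8/15)/(56/5)=-79/28
row 4: denom=12−3·15/56=627/56; d'=(16−3·-79/28)/(627/56)=1370/627
back: M4=1370/627
back: M3=-79/28−15/56·1370/627=-712/209
back: M2=8/15−4/15·-712/209=904/627
back: M1=2−1/4·904/627=1028/627
M: M0=0, M1=1028/627, M2=904/627, M3=-712/209, M4=1370/627, M5=0
seg 0: a=5, c=M0/2=0, d=(M1−M0)/(6·3)=514/5643, b=Δ0−h0·(2M0+M1)/6=-868/209
seg 1: a=-5, c=M1/2=514/627, d=(M2−M1)/(6·3)=-62/5643, b=Δ1−h1·(2M1+M2)/6=-354/209
seg 2: a=-3, c=M2/2=452/627, d=(M3−M2)/(6·3)=-80/297, b=Δ2−h2·(2M2+M3)/6=612/209
seg 3: a=5, c=M3/2=-356/209, d=(M4−M3)/(6·3)=1753/5643, b=Δ3−h3·(2M3+M4)/6=-4/209
seg 4: a=-2, c=M4/2=685/627, d=(M5−M4)/(6·3)=-685/5643, b=Δ4−h4·(2M4+M5)/6=-387/209
t_q=27/2 → seg 4, τ=3/2; S=-2+-387/209·τ+685/627·τ²+-685/5643·τ³=-4563/1672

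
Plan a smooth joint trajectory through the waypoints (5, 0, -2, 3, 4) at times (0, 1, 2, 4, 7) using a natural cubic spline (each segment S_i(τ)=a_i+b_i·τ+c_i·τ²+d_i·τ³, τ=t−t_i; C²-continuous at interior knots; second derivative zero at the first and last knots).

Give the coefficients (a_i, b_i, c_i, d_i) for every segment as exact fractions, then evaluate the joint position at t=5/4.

Δ: Δ0=-5, Δ1=-2, Δ2=5/2, Δ3=1/3
row 1: diag=4, rhs=18; c'=1/4, d'=9/2
row 2: denom=6−1·1/4=23/4; d'=(27−1·9/2)/(23/4)=90/23
row 3: denom=10−2·8/23=214/23; d'=(-13−2·90/23)/(214/23)=-479/214
back: M3=-479/214
back: M2=90/23−8/23·-479/214=502/107
back: M1=9/2−1/4·502/107=356/107
M: M0=0, M1=356/107, M2=502/107, M3=-479/214, M4=0
seg 0: a=5, c=M0/2=0, d=(M1−M0)/(6·1)=178/321, b=Δ0−h0·(2M0+M1)/6=-1783/321
seg 1: a=0, c=M1/2=178/107, d=(M2−M1)/(6·1)=73/321, b=Δ1−h1·(2M1+M2)/6=-1249/321
seg 2: a=-2, c=M2/2=251/107, d=(M3−M2)/(6·2)=-1483/2568, b=Δ2−h2·(2M2+M3)/6=38/321
seg 3: a=3, c=M3/2=-479/428, d=(M4−M3)/(6·3)=479/3852, b=Δ3−h3·(2M3+M4)/6=1651/642
t_q=5/4 → seg 1, τ=1/4; S=0+-1249/321·τ+178/107·τ²+73/321·τ³=-5925/6848

  seg 0: a=5 b=-1783/321 c=0 d=178/321
  seg 1: a=0 b=-1249/321 c=178/107 d=73/321
  seg 2: a=-2 b=38/321 c=251/107 d=-1483/2568
  seg 3: a=3 b=1651/642 c=-479/428 d=479/3852
S(5/4) = -5925/6848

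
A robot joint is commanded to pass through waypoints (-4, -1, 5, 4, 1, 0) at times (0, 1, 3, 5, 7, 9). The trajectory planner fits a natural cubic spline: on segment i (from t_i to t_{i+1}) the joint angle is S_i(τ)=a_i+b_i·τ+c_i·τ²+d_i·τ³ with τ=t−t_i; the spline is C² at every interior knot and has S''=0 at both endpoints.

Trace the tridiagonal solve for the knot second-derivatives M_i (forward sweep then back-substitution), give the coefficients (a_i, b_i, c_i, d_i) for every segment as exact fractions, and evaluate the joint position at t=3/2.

Δ: Δ0=3, Δ1=3, Δ2=-1/2, Δ3=-3/2, Δ4=-1/2
row 1: diag=6, rhs=0; c'=1/3, d'=0
row 2: denom=8−2·1/3=22/3; d'=(-21−2·0)/(22/3)=-63/22
row 3: denom=8−2·3/11=82/11; d'=(-6−2·-63/22)/(82/11)=-3/82
row 4: denom=8−2·11/41=306/41; d'=(6−2·-3/82)/(306/41)=83/102
back: M4=83/102
back: M3=-3/82−11/41·83/102=-13/51
back: M2=-63/22−3/11·-13/51=-95/34
back: M1=0−1/3·-95/34=95/102
M: M0=0, M1=95/102, M2=-95/34, M3=-13/51, M4=83/102, M5=0
seg 0: a=-4, c=M0/2=0, d=(M1−M0)/(6·1)=95/612, b=Δ0−h0·(2M0+M1)/6=1741/612
seg 1: a=-1, c=M1/2=95/204, d=(M2−M1)/(6·2)=-95/306, b=Δ1−h1·(2M1+M2)/6=1013/306
seg 2: a=5, c=M2/2=-95/68, d=(M3−M2)/(6·2)=259/1224, b=Δ2−h2·(2M2+M3)/6=443/306
seg 3: a=4, c=M3/2=-13/102, d=(M4−M3)/(6·2)=109/1224, b=Δ3−h3·(2M3+M4)/6=-245/153
seg 4: a=1, c=M4/2=83/204, d=(M5−M4)/(6·2)=-83/1224, b=Δ4−h4·(2M4+M5)/6=-319/306
t_q=3/2 → seg 1, τ=1/2; S=-1+1013/306·τ+95/204·τ²+-95/306·τ³=299/408

  seg 0: a=-4 b=1741/612 c=0 d=95/612
  seg 1: a=-1 b=1013/306 c=95/204 d=-95/306
  seg 2: a=5 b=443/306 c=-95/68 d=259/1224
  seg 3: a=4 b=-245/153 c=-13/102 d=109/1224
  seg 4: a=1 b=-319/306 c=83/204 d=-83/1224
S(3/2) = 299/408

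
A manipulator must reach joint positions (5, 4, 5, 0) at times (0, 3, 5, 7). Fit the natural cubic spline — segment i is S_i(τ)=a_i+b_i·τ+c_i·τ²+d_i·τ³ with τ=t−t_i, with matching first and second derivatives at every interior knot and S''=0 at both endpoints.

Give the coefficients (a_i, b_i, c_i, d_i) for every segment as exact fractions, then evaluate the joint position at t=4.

Δ: Δ0=-1/3, Δ1=1/2, Δ2=-5/2
row 1: diag=10, rhs=5; c'=1/5, d'=1/2
row 2: denom=8−2·1/5=38/5; d'=(-18−2·1/2)/(38/5)=-5/2
back: M2=-5/2
back: M1=1/2−1/5·-5/2=1
M: M0=0, M1=1, M2=-5/2, M3=0
seg 0: a=5, c=M0/2=0, d=(M1−M0)/(6·3)=1/18, b=Δ0−h0·(2M0+M1)/6=-5/6
seg 1: a=4, c=M1/2=1/2, d=(M2−M1)/(6·2)=-7/24, b=Δ1−h1·(2M1+M2)/6=2/3
seg 2: a=5, c=M2/2=-5/4, d=(M3−M2)/(6·2)=5/24, b=Δ2−h2·(2M2+M3)/6=-5/6
t_q=4 → seg 1, τ=1; S=4+2/3·τ+1/2·τ²+-7/24·τ³=39/8

  seg 0: a=5 b=-5/6 c=0 d=1/18
  seg 1: a=4 b=2/3 c=1/2 d=-7/24
  seg 2: a=5 b=-5/6 c=-5/4 d=5/24
S(4) = 39/8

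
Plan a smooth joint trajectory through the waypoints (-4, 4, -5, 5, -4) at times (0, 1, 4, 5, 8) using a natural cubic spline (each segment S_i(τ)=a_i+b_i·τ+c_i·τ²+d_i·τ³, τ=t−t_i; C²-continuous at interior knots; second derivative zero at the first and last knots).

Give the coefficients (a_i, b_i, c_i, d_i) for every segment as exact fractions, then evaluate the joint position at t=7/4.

Δ: Δ0=8, Δ1=-3, Δ2=10, Δ3=-3
row 1: diag=8, rhs=-66; c'=3/8, d'=-33/4
row 2: denom=8−3·3/8=55/8; d'=(78−3·-33/4)/(55/8)=822/55
row 3: denom=8−1·8/55=432/55; d'=(-78−1·822/55)/(432/55)=-71/6
back: M3=-71/6
back: M2=822/55−8/55·-71/6=50/3
back: M1=-33/4−3/8·50/3=-29/2
M: M0=0, M1=-29/2, M2=50/3, M3=-71/6, M4=0
seg 0: a=-4, c=M0/2=0, d=(M1−M0)/(6·1)=-29/12, b=Δ0−h0·(2M0+M1)/6=125/12
seg 1: a=4, c=M1/2=-29/4, d=(M2−M1)/(6·3)=187/108, b=Δ1−h1·(2M1+M2)/6=19/6
seg 2: a=-5, c=M2/2=25/3, d=(M3−M2)/(6·1)=-19/4, b=Δ2−h2·(2M2+M3)/6=77/12
seg 3: a=5, c=M3/2=-71/12, d=(M4−M3)/(6·3)=71/108, b=Δ3−h3·(2M3+M4)/6=53/6
t_q=7/4 → seg 1, τ=3/4; S=4+19/6·τ+-29/4·τ²+187/108·τ³=775/256

  seg 0: a=-4 b=125/12 c=0 d=-29/12
  seg 1: a=4 b=19/6 c=-29/4 d=187/108
  seg 2: a=-5 b=77/12 c=25/3 d=-19/4
  seg 3: a=5 b=53/6 c=-71/12 d=71/108
S(7/4) = 775/256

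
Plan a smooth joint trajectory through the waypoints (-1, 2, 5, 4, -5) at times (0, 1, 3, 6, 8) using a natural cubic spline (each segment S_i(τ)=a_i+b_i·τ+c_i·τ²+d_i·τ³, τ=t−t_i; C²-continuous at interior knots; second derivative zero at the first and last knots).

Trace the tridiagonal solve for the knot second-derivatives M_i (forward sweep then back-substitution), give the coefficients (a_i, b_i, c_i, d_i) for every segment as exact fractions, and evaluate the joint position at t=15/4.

Δ: Δ0=3, Δ1=3/2, Δ2=-1/3, Δ3=-9/2
row 1: diag=6, rhs=-9; c'=1/3, d'=-3/2
row 2: denom=10−2·1/3=28/3; d'=(-11−2·-3/2)/(28/3)=-6/7
row 3: denom=10−3·9/28=253/28; d'=(-25−3·-6/7)/(253/28)=-628/253
back: M3=-628/253
back: M2=-6/7−9/28·-628/253=-15/253
back: M1=-3/2−1/3·-15/253=-749/506
M: M0=0, M1=-749/506, M2=-15/253, M3=-628/253, M4=0
seg 0: a=-1, c=M0/2=0, d=(M1−M0)/(6·1)=-749/3036, b=Δ0−h0·(2M0+M1)/6=9857/3036
seg 1: a=2, c=M1/2=-749/1012, d=(M2−M1)/(6·2)=719/6072, b=Δ1−h1·(2M1+M2)/6=3805/1518
seg 2: a=5, c=M2/2=-15/506, d=(M3−M2)/(6·3)=-613/4554, b=Δ2−h2·(2M2+M3)/6=734/759
seg 3: a=4, c=M3/2=-314/253, d=(M4−M3)/(6·2)=157/759, b=Δ3−h3·(2M3+M4)/6=-4319/1518
t_q=15/4 → seg 2, τ=3/4; S=5+734/759·τ+-15/506·τ²+-613/4554·τ³=16639/2944

  seg 0: a=-1 b=9857/3036 c=0 d=-749/3036
  seg 1: a=2 b=3805/1518 c=-749/1012 d=719/6072
  seg 2: a=5 b=734/759 c=-15/506 d=-613/4554
  seg 3: a=4 b=-4319/1518 c=-314/253 d=157/759
S(15/4) = 16639/2944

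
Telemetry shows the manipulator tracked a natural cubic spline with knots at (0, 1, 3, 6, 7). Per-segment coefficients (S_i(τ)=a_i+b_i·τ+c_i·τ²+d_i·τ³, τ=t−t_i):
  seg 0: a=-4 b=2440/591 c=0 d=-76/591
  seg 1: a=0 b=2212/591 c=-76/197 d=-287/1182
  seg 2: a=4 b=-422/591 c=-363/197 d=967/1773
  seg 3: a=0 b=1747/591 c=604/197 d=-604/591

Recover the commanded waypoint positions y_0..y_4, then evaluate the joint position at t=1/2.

y_0=-4 y_1=0 y_2=4 y_3=0 y_4=5
S(1/2) = -769/394

y_0 = S_0(0) = a_0 = -4
y_1 = S_1(0) = a_1 = 0
y_2 = S_2(0) = a_2 = 4
y_3 = S_3(0) = a_3 = 0
y_4 = S_3(1) = 5
t_q=1/2 is in segment 0 (τ=1/2); S_0(τ)=-769/394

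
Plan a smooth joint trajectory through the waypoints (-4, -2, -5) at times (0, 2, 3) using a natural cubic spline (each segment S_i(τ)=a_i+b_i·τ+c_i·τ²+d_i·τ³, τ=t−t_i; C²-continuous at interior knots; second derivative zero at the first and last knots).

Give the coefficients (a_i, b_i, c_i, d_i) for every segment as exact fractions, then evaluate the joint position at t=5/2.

Δ: Δ0=1, Δ1=-3
row 1: diag=6, rhs=-24; c'=1/6, d'=-4
back: M1=-4
M: M0=0, M1=-4, M2=0
seg 0: a=-4, c=M0/2=0, d=(M1−M0)/(6·2)=-1/3, b=Δ0−h0·(2M0+M1)/6=7/3
seg 1: a=-2, c=M1/2=-2, d=(M2−M1)/(6·1)=2/3, b=Δ1−h1·(2M1+M2)/6=-5/3
t_q=5/2 → seg 1, τ=1/2; S=-2+-5/3·τ+-2·τ²+2/3·τ³=-13/4

  seg 0: a=-4 b=7/3 c=0 d=-1/3
  seg 1: a=-2 b=-5/3 c=-2 d=2/3
S(5/2) = -13/4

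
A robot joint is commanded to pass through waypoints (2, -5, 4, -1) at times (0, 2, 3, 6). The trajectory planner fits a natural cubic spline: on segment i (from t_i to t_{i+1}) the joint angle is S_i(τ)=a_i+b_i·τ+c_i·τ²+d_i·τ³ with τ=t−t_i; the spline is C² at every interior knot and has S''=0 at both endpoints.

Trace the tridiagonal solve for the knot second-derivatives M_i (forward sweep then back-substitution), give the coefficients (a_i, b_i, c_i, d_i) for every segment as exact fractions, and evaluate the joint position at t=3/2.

  seg 0: a=2 b=-2315/282 c=0 d=166/141
  seg 1: a=-5 b=1669/282 c=332/47 d=-1123/282
  seg 2: a=4 b=1142/141 c=-459/94 d=51/94
S(3/2) = -298/47

Δ: Δ0=-7/2, Δ1=9, Δ2=-5/3
row 1: diag=6, rhs=75; c'=1/6, d'=25/2
row 2: denom=8−1·1/6=47/6; d'=(-64−1·25/2)/(47/6)=-459/47
back: M2=-459/47
back: M1=25/2−1/6·-459/47=664/47
M: M0=0, M1=664/47, M2=-459/47, M3=0
seg 0: a=2, c=M0/2=0, d=(M1−M0)/(6·2)=166/141, b=Δ0−h0·(2M0+M1)/6=-2315/282
seg 1: a=-5, c=M1/2=332/47, d=(M2−M1)/(6·1)=-1123/282, b=Δ1−h1·(2M1+M2)/6=1669/282
seg 2: a=4, c=M2/2=-459/94, d=(M3−M2)/(6·3)=51/94, b=Δ2−h2·(2M2+M3)/6=1142/141
t_q=3/2 → seg 0, τ=3/2; S=2+-2315/282·τ+0·τ²+166/141·τ³=-298/47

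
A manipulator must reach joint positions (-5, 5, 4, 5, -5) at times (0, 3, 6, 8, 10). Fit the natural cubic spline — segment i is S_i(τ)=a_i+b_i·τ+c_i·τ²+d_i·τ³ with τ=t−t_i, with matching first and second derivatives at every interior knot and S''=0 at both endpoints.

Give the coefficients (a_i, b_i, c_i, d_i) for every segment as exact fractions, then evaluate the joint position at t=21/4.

Δ: Δ0=10/3, Δ1=-1/3, Δ2=1/2, Δ3=-5
row 1: diag=12, rhs=-22; c'=1/4, d'=-11/6
row 2: denom=10−3·1/4=37/4; d'=(5−3·-11/6)/(37/4)=42/37
row 3: denom=8−2·8/37=280/37; d'=(-33−2·42/37)/(280/37)=-261/56
back: M3=-261/56
back: M2=42/37−8/37·-261/56=15/7
back: M1=-11/6−1/4·15/7=-199/84
M: M0=0, M1=-199/84, M2=15/7, M3=-261/56, M4=0
seg 0: a=-5, c=M0/2=0, d=(M1−M0)/(6·3)=-199/1512, b=Δ0−h0·(2M0+M1)/6=253/56
seg 1: a=5, c=M1/2=-199/168, d=(M2−M1)/(6·3)=379/1512, b=Δ1−h1·(2M1+M2)/6=27/28
seg 2: a=4, c=M2/2=15/14, d=(M3−M2)/(6·2)=-127/224, b=Δ2−h2·(2M2+M3)/6=5/8
seg 3: a=5, c=M3/2=-261/112, d=(M4−M3)/(6·2)=87/224, b=Δ3−h3·(2M3+M4)/6=-53/28
t_q=21/4 → seg 1, τ=9/4; S=5+27/28·τ+-199/168·τ²+379/1512·τ³=14437/3584

  seg 0: a=-5 b=253/56 c=0 d=-199/1512
  seg 1: a=5 b=27/28 c=-199/168 d=379/1512
  seg 2: a=4 b=5/8 c=15/14 d=-127/224
  seg 3: a=5 b=-53/28 c=-261/112 d=87/224
S(21/4) = 14437/3584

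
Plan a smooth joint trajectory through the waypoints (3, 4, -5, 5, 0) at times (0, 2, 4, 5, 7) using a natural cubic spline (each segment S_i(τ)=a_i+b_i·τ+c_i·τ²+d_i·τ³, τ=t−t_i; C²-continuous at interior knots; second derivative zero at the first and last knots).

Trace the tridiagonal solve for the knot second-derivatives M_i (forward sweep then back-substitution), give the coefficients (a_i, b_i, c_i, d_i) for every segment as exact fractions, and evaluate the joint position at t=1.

Δ: Δ0=1/2, Δ1=-9/2, Δ2=10, Δ3=-5/2
row 1: diag=8, rhs=-30; c'=1/4, d'=-15/4
row 2: denom=6−2·1/4=11/2; d'=(87−2·-15/4)/(11/2)=189/11
row 3: denom=6−1·2/11=64/11; d'=(-75−1·189/11)/(64/11)=-507/32
back: M3=-507/32
back: M2=189/11−2/11·-507/32=321/16
back: M1=-15/4−1/4·321/16=-561/64
M: M0=0, M1=-561/64, M2=321/16, M3=-507/32, M4=0
seg 0: a=3, c=M0/2=0, d=(M1−M0)/(6·2)=-187/256, b=Δ0−h0·(2M0+M1)/6=219/64
seg 1: a=4, c=M1/2=-561/128, d=(M2−M1)/(6·2)=615/256, b=Δ1−h1·(2M1+M2)/6=-171/32
seg 2: a=-5, c=M2/2=321/32, d=(M3−M2)/(6·1)=-383/64, b=Δ2−h2·(2M2+M3)/6=381/64
seg 3: a=5, c=M3/2=-507/64, d=(M4−M3)/(6·2)=169/128, b=Δ3−h3·(2M3+M4)/6=129/16
t_q=1 → seg 0, τ=1; S=3+219/64·τ+0·τ²+-187/256·τ³=1457/256

  seg 0: a=3 b=219/64 c=0 d=-187/256
  seg 1: a=4 b=-171/32 c=-561/128 d=615/256
  seg 2: a=-5 b=381/64 c=321/32 d=-383/64
  seg 3: a=5 b=129/16 c=-507/64 d=169/128
S(1) = 1457/256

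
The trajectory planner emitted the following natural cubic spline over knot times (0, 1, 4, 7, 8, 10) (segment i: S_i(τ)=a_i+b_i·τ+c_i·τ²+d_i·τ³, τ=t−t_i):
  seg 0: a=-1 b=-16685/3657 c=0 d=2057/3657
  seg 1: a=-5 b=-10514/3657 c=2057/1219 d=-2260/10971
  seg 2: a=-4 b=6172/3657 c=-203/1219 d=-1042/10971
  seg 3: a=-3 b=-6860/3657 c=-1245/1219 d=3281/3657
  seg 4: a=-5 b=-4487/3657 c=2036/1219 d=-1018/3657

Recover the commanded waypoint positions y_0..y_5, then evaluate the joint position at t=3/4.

y_0=-1 y_1=-5 y_2=-4 y_3=-3 y_4=-5 y_5=-3
S(3/4) = -326463/78016

y_0 = S_0(0) = a_0 = -1
y_1 = S_1(0) = a_1 = -5
y_2 = S_2(0) = a_2 = -4
y_3 = S_3(0) = a_3 = -3
y_4 = S_4(0) = a_4 = -5
y_5 = S_4(2) = -3
t_q=3/4 is in segment 0 (τ=3/4); S_0(τ)=-326463/78016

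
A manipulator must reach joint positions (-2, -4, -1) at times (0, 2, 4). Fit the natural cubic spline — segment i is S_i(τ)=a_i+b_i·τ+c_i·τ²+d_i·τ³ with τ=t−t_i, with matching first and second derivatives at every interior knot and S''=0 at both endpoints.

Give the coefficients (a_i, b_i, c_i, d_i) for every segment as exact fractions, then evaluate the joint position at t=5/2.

Δ: Δ0=-1, Δ1=3/2
row 1: diag=8, rhs=15; c'=1/4, d'=15/8
back: M1=15/8
M: M0=0, M1=15/8, M2=0
seg 0: a=-2, c=M0/2=0, d=(M1−M0)/(6·2)=5/32, b=Δ0−h0·(2M0+M1)/6=-13/8
seg 1: a=-4, c=M1/2=15/16, d=(M2−M1)/(6·2)=-5/32, b=Δ1−h1·(2M1+M2)/6=1/4
t_q=5/2 → seg 1, τ=1/2; S=-4+1/4·τ+15/16·τ²+-5/32·τ³=-937/256

  seg 0: a=-2 b=-13/8 c=0 d=5/32
  seg 1: a=-4 b=1/4 c=15/16 d=-5/32
S(5/2) = -937/256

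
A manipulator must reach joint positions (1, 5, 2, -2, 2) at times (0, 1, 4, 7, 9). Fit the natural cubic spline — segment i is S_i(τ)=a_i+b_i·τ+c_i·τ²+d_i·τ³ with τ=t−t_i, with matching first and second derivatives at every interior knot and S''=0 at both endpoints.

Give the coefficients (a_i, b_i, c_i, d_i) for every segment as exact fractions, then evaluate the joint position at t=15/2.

  seg 0: a=1 b=3707/798 c=0 d=-515/798
  seg 1: a=5 b=1081/399 c=-515/266 d=1675/7182
  seg 2: a=2 b=-2083/798 c=65/399 d=629/7182
  seg 3: a=-2 b=292/399 c=253/266 d=-253/1596
S(15/2) = -861/608

Δ: Δ0=4, Δ1=-1, Δ2=-4/3, Δ3=2
row 1: diag=8, rhs=-30; c'=3/8, d'=-15/4
row 2: denom=12−3·3/8=87/8; d'=(-2−3·-15/4)/(87/8)=74/87
row 3: denom=10−3·8/29=266/29; d'=(20−3·74/87)/(266/29)=253/133
back: M3=253/133
back: M2=74/87−8/29·253/133=130/399
back: M1=-15/4−3/8·130/399=-515/133
M: M0=0, M1=-515/133, M2=130/399, M3=253/133, M4=0
seg 0: a=1, c=M0/2=0, d=(M1−M0)/(6·1)=-515/798, b=Δ0−h0·(2M0+M1)/6=3707/798
seg 1: a=5, c=M1/2=-515/266, d=(M2−M1)/(6·3)=1675/7182, b=Δ1−h1·(2M1+M2)/6=1081/399
seg 2: a=2, c=M2/2=65/399, d=(M3−M2)/(6·3)=629/7182, b=Δ2−h2·(2M2+M3)/6=-2083/798
seg 3: a=-2, c=M3/2=253/266, d=(M4−M3)/(6·2)=-253/1596, b=Δ3−h3·(2M3+M4)/6=292/399
t_q=15/2 → seg 3, τ=1/2; S=-2+292/399·τ+253/266·τ²+-253/1596·τ³=-861/608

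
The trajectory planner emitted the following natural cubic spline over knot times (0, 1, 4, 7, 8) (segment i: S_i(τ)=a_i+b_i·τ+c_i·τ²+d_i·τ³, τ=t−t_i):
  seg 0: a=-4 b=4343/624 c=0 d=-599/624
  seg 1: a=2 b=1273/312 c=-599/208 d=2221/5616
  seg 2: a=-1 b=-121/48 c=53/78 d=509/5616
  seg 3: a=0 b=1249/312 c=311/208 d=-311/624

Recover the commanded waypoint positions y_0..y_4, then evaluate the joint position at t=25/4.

y_0=-4 y_1=2 y_2=-1 y_3=0 y_4=5
S(25/4) = -29281/13312

y_0 = S_0(0) = a_0 = -4
y_1 = S_1(0) = a_1 = 2
y_2 = S_2(0) = a_2 = -1
y_3 = S_3(0) = a_3 = 0
y_4 = S_3(1) = 5
t_q=25/4 is in segment 2 (τ=9/4); S_2(τ)=-29281/13312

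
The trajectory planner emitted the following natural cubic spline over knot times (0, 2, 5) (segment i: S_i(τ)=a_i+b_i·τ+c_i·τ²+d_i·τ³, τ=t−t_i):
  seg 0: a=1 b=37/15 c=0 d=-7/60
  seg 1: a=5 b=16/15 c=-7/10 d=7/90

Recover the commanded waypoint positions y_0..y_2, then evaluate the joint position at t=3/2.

y_0 = S_0(0) = a_0 = 1
y_1 = S_1(0) = a_1 = 5
y_2 = S_1(3) = 4
t_q=3/2 is in segment 0 (τ=3/2); S_0(τ)=689/160

y_0=1 y_1=5 y_2=4
S(3/2) = 689/160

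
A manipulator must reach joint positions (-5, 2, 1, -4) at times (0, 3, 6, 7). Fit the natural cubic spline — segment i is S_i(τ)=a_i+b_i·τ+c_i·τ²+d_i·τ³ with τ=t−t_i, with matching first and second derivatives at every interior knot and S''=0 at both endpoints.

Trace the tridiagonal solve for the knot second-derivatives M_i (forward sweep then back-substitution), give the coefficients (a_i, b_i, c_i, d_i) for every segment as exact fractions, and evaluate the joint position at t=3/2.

Δ: Δ0=7/3, Δ1=-1/3, Δ2=-5
row 1: diag=12, rhs=-16; c'=1/4, d'=-4/3
row 2: denom=8−3·1/4=29/4; d'=(-28−3·-4/3)/(29/4)=-96/29
back: M2=-96/29
back: M1=-4/3−1/4·-96/29=-44/87
M: M0=0, M1=-44/87, M2=-96/29, M3=0
seg 0: a=-5, c=M0/2=0, d=(M1−M0)/(6·3)=-22/783, b=Δ0−h0·(2M0+M1)/6=75/29
seg 1: a=2, c=M1/2=-22/87, d=(M2−M1)/(6·3)=-122/783, b=Δ1−h1·(2M1+M2)/6=53/29
seg 2: a=1, c=M2/2=-48/29, d=(M3−M2)/(6·1)=16/29, b=Δ2−h2·(2M2+M3)/6=-113/29
t_q=3/2 → seg 0, τ=3/2; S=-5+75/29·τ+0·τ²+-22/783·τ³=-141/116

  seg 0: a=-5 b=75/29 c=0 d=-22/783
  seg 1: a=2 b=53/29 c=-22/87 d=-122/783
  seg 2: a=1 b=-113/29 c=-48/29 d=16/29
S(3/2) = -141/116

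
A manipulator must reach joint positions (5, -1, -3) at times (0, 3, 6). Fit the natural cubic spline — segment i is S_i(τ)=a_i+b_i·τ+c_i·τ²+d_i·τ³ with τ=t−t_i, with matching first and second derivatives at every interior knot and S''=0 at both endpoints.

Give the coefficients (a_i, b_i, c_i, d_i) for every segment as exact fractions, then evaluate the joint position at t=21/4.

  seg 0: a=5 b=-7/3 c=0 d=1/27
  seg 1: a=-1 b=-4/3 c=1/3 d=-1/27
S(21/4) = -175/64

Δ: Δ0=-2, Δ1=-2/3
row 1: diag=12, rhs=8; c'=1/4, d'=2/3
back: M1=2/3
M: M0=0, M1=2/3, M2=0
seg 0: a=5, c=M0/2=0, d=(M1−M0)/(6·3)=1/27, b=Δ0−h0·(2M0+M1)/6=-7/3
seg 1: a=-1, c=M1/2=1/3, d=(M2−M1)/(6·3)=-1/27, b=Δ1−h1·(2M1+M2)/6=-4/3
t_q=21/4 → seg 1, τ=9/4; S=-1+-4/3·τ+1/3·τ²+-1/27·τ³=-175/64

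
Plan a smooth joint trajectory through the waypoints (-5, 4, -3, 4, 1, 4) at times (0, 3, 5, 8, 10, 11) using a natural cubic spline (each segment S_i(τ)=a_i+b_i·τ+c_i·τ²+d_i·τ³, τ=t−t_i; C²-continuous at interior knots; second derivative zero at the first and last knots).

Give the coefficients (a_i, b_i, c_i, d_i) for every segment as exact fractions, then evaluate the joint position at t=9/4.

Δ: Δ0=3, Δ1=-7/2, Δ2=7/3, Δ3=-3/2, Δ4=3
row 1: diag=10, rhs=-39; c'=1/5, d'=-39/10
row 2: denom=10−2·1/5=48/5; d'=(35−2·-39/10)/(48/5)=107/24
row 3: denom=10−3·5/16=145/16; d'=(-23−3·107/24)/(145/16)=-582/145
row 4: denom=6−2·32/145=806/145; d'=(27−2·-582/145)/(806/145)=5079/806
back: M4=5079/806
back: M3=-582/145−32/145·5079/806=-2178/403
back: M2=107/24−5/16·-2178/403=7432/1209
back: M1=-39/10−1/5·7432/1209=-12403/2418
M: M0=0, M1=-12403/2418, M2=7432/1209, M3=-2178/403, M4=5079/806, M5=0
seg 0: a=-5, c=M0/2=0, d=(M1−M0)/(6·3)=-12403/43524, b=Δ0−h0·(2M0+M1)/6=26911/4836
seg 1: a=4, c=M1/2=-12403/4836, d=(M2−M1)/(6·2)=9089/9672, b=Δ1−h1·(2M1+M2)/6=-5149/2418
seg 2: a=-3, c=M2/2=3716/1209, d=(M3−M2)/(6·3)=-6983/10881, b=Δ2−h2·(2M2+M3)/6=-448/403
seg 3: a=4, c=M3/2=-1089/403, d=(M4−M3)/(6·2)=3145/3224, b=Δ3−h3·(2M3+M4)/6=1/403
seg 4: a=1, c=M4/2=5079/1612, d=(M5−M4)/(6·1)=-1693/1612, b=Δ4−h4·(2M4+M5)/6=725/806
t_q=9/4 → seg 0, τ=9/4; S=-5+26911/4836·τ+0·τ²+-12403/43524·τ³=441007/103168

  seg 0: a=-5 b=26911/4836 c=0 d=-12403/43524
  seg 1: a=4 b=-5149/2418 c=-12403/4836 d=9089/9672
  seg 2: a=-3 b=-448/403 c=3716/1209 d=-6983/10881
  seg 3: a=4 b=1/403 c=-1089/403 d=3145/3224
  seg 4: a=1 b=725/806 c=5079/1612 d=-1693/1612
S(9/4) = 441007/103168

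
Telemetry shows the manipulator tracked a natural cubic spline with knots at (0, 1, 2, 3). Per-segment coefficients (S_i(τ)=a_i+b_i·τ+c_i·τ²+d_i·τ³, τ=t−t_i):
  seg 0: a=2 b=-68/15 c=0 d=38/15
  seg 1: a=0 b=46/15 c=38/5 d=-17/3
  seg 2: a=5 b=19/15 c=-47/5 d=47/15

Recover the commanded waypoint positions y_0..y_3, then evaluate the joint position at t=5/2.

y_0=2 y_1=0 y_2=5 y_3=0
S(5/2) = 147/40

y_0 = S_0(0) = a_0 = 2
y_1 = S_1(0) = a_1 = 0
y_2 = S_2(0) = a_2 = 5
y_3 = S_2(1) = 0
t_q=5/2 is in segment 2 (τ=1/2); S_2(τ)=147/40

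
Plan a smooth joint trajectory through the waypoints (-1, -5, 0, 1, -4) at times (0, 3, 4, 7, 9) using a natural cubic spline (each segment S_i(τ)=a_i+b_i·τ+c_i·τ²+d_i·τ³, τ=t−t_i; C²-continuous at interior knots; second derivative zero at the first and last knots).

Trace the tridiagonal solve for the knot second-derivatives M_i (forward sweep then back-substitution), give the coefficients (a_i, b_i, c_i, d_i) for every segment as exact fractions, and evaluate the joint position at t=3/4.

Δ: Δ0=-4/3, Δ1=5, Δ2=1/3, Δ3=-5/2
row 1: diag=8, rhs=38; c'=1/8, d'=19/4
row 2: denom=8−1·1/8=63/8; d'=(-28−1·19/4)/(63/8)=-262/63
row 3: denom=10−3·8/21=62/7; d'=(-17−3·-262/63)/(62/7)=-95/186
back: M3=-95/186
back: M2=-262/63−8/21·-95/186=-1106/279
back: M1=19/4−1/8·-1106/279=2927/558
M: M0=0, M1=2927/558, M2=-1106/279, M3=-95/186, M4=0
seg 0: a=-1, c=M0/2=0, d=(M1−M0)/(6·3)=2927/10044, b=Δ0−h0·(2M0+M1)/6=-4415/1116
seg 1: a=-5, c=M1/2=2927/1116, d=(M2−M1)/(6·1)=-571/372, b=Δ1−h1·(2M1+M2)/6=2183/558
seg 2: a=0, c=M2/2=-553/279, d=(M3−M2)/(6·3)=1927/10044, b=Δ2−h2·(2M2+M3)/6=5081/1116
seg 3: a=1, c=M3/2=-95/372, d=(M4−M3)/(6·2)=95/2232, b=Δ3−h3·(2M3+M4)/6=-1205/558
t_q=3/4 → seg 0, τ=3/4; S=-1+-4415/1116·τ+0·τ²+2927/10044·τ³=-30507/7936

  seg 0: a=-1 b=-4415/1116 c=0 d=2927/10044
  seg 1: a=-5 b=2183/558 c=2927/1116 d=-571/372
  seg 2: a=0 b=5081/1116 c=-553/279 d=1927/10044
  seg 3: a=1 b=-1205/558 c=-95/372 d=95/2232
S(3/4) = -30507/7936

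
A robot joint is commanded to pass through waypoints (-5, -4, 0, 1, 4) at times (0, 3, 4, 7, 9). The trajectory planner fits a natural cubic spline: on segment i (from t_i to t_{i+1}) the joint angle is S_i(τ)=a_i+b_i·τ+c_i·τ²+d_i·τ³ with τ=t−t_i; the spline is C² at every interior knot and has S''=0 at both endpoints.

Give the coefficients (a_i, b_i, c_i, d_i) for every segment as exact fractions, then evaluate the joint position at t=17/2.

  seg 0: a=-5 b=-159/124 c=0 d=601/3348
  seg 1: a=-4 b=221/62 c=601/372 d=-439/372
  seg 2: a=0 b=1211/372 c=-179/93 d=1061/3348
  seg 3: a=1 b=49/186 c=115/124 d=-115/744
S(17/2) = 5873/1984

Δ: Δ0=1/3, Δ1=4, Δ2=1/3, Δ3=3/2
row 1: diag=8, rhs=22; c'=1/8, d'=11/4
row 2: denom=8−1·1/8=63/8; d'=(-22−1·11/4)/(63/8)=-22/7
row 3: denom=10−3·8/21=62/7; d'=(7−3·-22/7)/(62/7)=115/62
back: M3=115/62
back: M2=-22/7−8/21·115/62=-358/93
back: M1=11/4−1/8·-358/93=601/186
M: M0=0, M1=601/186, M2=-358/93, M3=115/62, M4=0
seg 0: a=-5, c=M0/2=0, d=(M1−M0)/(6·3)=601/3348, b=Δ0−h0·(2M0+M1)/6=-159/124
seg 1: a=-4, c=M1/2=601/372, d=(M2−M1)/(6·1)=-439/372, b=Δ1−h1·(2M1+M2)/6=221/62
seg 2: a=0, c=M2/2=-179/93, d=(M3−M2)/(6·3)=1061/3348, b=Δ2−h2·(2M2+M3)/6=1211/372
seg 3: a=1, c=M3/2=115/124, d=(M4−M3)/(6·2)=-115/744, b=Δ3−h3·(2M3+M4)/6=49/186
t_q=17/2 → seg 3, τ=3/2; S=1+49/186·τ+115/124·τ²+-115/744·τ³=5873/1984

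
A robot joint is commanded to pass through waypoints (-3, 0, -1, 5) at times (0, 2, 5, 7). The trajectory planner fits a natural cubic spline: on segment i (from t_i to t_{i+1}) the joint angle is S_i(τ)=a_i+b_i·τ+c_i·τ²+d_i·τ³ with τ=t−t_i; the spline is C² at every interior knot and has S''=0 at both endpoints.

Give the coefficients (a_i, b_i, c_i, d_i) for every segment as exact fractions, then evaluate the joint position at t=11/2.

  seg 0: a=-3 b=1159/546 c=0 d=-85/546
  seg 1: a=0 b=139/546 c=-85/91 d=31/126
  seg 2: a=-1 b=353/273 c=233/182 d=-233/1092
S(11/2) = -25/416

Δ: Δ0=3/2, Δ1=-1/3, Δ2=3
row 1: diag=10, rhs=-11; c'=3/10, d'=-11/10
row 2: denom=10−3·3/10=91/10; d'=(20−3·-11/10)/(91/10)=233/91
back: M2=233/91
back: M1=-11/10−3/10·233/91=-170/91
M: M0=0, M1=-170/91, M2=233/91, M3=0
seg 0: a=-3, c=M0/2=0, d=(M1−M0)/(6·2)=-85/546, b=Δ0−h0·(2M0+M1)/6=1159/546
seg 1: a=0, c=M1/2=-85/91, d=(M2−M1)/(6·3)=31/126, b=Δ1−h1·(2M1+M2)/6=139/546
seg 2: a=-1, c=M2/2=233/182, d=(M3−M2)/(6·2)=-233/1092, b=Δ2−h2·(2M2+M3)/6=353/273
t_q=11/2 → seg 2, τ=1/2; S=-1+353/273·τ+233/182·τ²+-233/1092·τ³=-25/416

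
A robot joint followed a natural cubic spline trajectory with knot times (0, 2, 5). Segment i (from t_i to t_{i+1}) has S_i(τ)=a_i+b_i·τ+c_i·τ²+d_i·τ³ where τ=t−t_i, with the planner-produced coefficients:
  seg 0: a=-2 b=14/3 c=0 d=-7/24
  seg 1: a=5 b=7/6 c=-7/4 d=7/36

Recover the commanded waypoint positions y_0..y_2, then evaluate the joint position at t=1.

y_0 = S_0(0) = a_0 = -2
y_1 = S_1(0) = a_1 = 5
y_2 = S_1(3) = -2
t_q=1 is in segment 0 (τ=1); S_0(τ)=19/8

y_0=-2 y_1=5 y_2=-2
S(1) = 19/8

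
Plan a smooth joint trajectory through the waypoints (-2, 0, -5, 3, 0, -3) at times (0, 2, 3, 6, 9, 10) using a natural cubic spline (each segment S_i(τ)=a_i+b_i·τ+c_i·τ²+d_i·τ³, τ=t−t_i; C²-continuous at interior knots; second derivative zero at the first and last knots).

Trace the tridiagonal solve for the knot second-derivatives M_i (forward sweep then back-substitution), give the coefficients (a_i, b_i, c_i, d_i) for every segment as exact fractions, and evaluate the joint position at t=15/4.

  seg 0: a=-2 b=12619/3657 c=0 d=-4481/7314
  seg 1: a=0 b=-14267/3657 c=-4481/1219 d=9425/3657
  seg 2: a=-5 b=-12878/3657 c=4944/1219 d=-21866/32913
  seg 3: a=3 b=10516/3657 c=-7034/3657 d=6929/32913
  seg 4: a=0 b=-10901/3657 c=-35/1219 d=35/3657
S(15/4) = -220005/39008

Δ: Δ0=1, Δ1=-5, Δ2=8/3, Δ3=-1, Δ4=-3
row 1: diag=6, rhs=-36; c'=1/6, d'=-6
row 2: denom=8−1·1/6=47/6; d'=(46−1·-6)/(47/6)=312/47
row 3: denom=12−3·18/47=510/47; d'=(-22−3·312/47)/(510/47)=-197/51
row 4: denom=8−3·47/170=1219/170; d'=(-12−3·-197/51)/(1219/170)=-70/1219
back: M4=-70/1219
back: M3=-197/51−47/170·-70/1219=-14068/3657
back: M2=312/47−18/47·-14068/3657=9888/1219
back: M1=-6−1/6·9888/1219=-8962/1219
M: M0=0, M1=-8962/1219, M2=9888/1219, M3=-14068/3657, M4=-70/1219, M5=0
seg 0: a=-2, c=M0/2=0, d=(M1−M0)/(6·2)=-4481/7314, b=Δ0−h0·(2M0+M1)/6=12619/3657
seg 1: a=0, c=M1/2=-4481/1219, d=(M2−M1)/(6·1)=9425/3657, b=Δ1−h1·(2M1+M2)/6=-14267/3657
seg 2: a=-5, c=M2/2=4944/1219, d=(M3−M2)/(6·3)=-21866/32913, b=Δ2−h2·(2M2+M3)/6=-12878/3657
seg 3: a=3, c=M3/2=-7034/3657, d=(M4−M3)/(6·3)=6929/32913, b=Δ3−h3·(2M3+M4)/6=10516/3657
seg 4: a=0, c=M4/2=-35/1219, d=(M5−M4)/(6·1)=35/3657, b=Δ4−h4·(2M4+M5)/6=-10901/3657
t_q=15/4 → seg 2, τ=3/4; S=-5+-12878/3657·τ+4944/1219·τ²+-21866/32913·τ³=-220005/39008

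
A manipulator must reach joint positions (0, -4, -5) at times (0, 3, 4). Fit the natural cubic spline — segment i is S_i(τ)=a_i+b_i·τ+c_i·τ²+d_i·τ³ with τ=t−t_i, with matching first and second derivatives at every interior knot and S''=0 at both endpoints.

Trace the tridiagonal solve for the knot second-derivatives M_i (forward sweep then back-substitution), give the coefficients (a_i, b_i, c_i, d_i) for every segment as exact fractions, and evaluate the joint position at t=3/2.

  seg 0: a=0 b=-35/24 c=0 d=1/72
  seg 1: a=-4 b=-13/12 c=1/8 d=-1/24
S(3/2) = -137/64

Δ: Δ0=-4/3, Δ1=-1
row 1: diag=8, rhs=2; c'=1/8, d'=1/4
back: M1=1/4
M: M0=0, M1=1/4, M2=0
seg 0: a=0, c=M0/2=0, d=(M1−M0)/(6·3)=1/72, b=Δ0−h0·(2M0+M1)/6=-35/24
seg 1: a=-4, c=M1/2=1/8, d=(M2−M1)/(6·1)=-1/24, b=Δ1−h1·(2M1+M2)/6=-13/12
t_q=3/2 → seg 0, τ=3/2; S=0+-35/24·τ+0·τ²+1/72·τ³=-137/64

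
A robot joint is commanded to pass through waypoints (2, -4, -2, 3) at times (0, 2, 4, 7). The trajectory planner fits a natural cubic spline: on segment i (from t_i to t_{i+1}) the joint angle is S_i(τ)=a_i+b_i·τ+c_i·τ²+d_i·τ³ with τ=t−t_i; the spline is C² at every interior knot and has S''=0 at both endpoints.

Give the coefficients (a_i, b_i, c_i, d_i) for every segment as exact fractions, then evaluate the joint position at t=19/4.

Δ: Δ0=-3, Δ1=1, Δ2=5/3
row 1: diag=8, rhs=24; c'=1/4, d'=3
row 2: denom=10−2·1/4=19/2; d'=(4−2·3)/(19/2)=-4/19
back: M2=-4/19
back: M1=3−1/4·-4/19=58/19
M: M0=0, M1=58/19, M2=-4/19, M3=0
seg 0: a=2, c=M0/2=0, d=(M1−M0)/(6·2)=29/114, b=Δ0−h0·(2M0+M1)/6=-229/57
seg 1: a=-4, c=M1/2=29/19, d=(M2−M1)/(6·2)=-31/114, b=Δ1−h1·(2M1+M2)/6=-55/57
seg 2: a=-2, c=M2/2=-2/19, d=(M3−M2)/(6·3)=2/171, b=Δ2−h2·(2M2+M3)/6=107/57
t_q=19/4 → seg 2, τ=3/4; S=-2+107/57·τ+-2/19·τ²+2/171·τ³=-393/608

  seg 0: a=2 b=-229/57 c=0 d=29/114
  seg 1: a=-4 b=-55/57 c=29/19 d=-31/114
  seg 2: a=-2 b=107/57 c=-2/19 d=2/171
S(19/4) = -393/608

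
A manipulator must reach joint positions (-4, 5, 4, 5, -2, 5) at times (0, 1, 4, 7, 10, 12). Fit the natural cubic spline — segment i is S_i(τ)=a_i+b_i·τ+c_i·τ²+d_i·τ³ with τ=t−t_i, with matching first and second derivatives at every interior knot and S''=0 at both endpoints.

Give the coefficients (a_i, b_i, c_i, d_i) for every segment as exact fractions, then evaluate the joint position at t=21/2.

  seg 0: a=-4 b=61763/5958 c=0 d=-8141/5958
  seg 1: a=5 b=18670/2979 c=-8141/1986 d=33943/53622
  seg 2: a=4 b=-7369/5958 c=4760/2979 d=-19205/53622
  seg 3: a=5 b=-3932/2979 c=-9685/5958 d=23017/53622
  seg 4: a=-2 b=3077/5958 c=2222/993 d=-1111/2979
S(21/2) = -9763/7944

Δ: Δ0=9, Δ1=-1/3, Δ2=1/3, Δ3=-7/3, Δ4=7/2
row 1: diag=8, rhs=-56; c'=3/8, d'=-7
row 2: denom=12−3·3/8=87/8; d'=(4−3·-7)/(87/8)=200/87
row 3: denom=12−3·8/29=324/29; d'=(-16−3·200/87)/(324/29)=-166/81
row 4: denom=10−3·29/108=331/36; d'=(35−3·-166/81)/(331/36)=4444/993
back: M4=4444/993
back: M3=-166/81−29/108·4444/993=-9685/2979
back: M2=200/87−8/29·-9685/2979=9520/2979
back: M1=-7−3/8·9520/2979=-8141/993
M: M0=0, M1=-8141/993, M2=9520/2979, M3=-9685/2979, M4=4444/993, M5=0
seg 0: a=-4, c=M0/2=0, d=(M1−M0)/(6·1)=-8141/5958, b=Δ0−h0·(2M0+M1)/6=61763/5958
seg 1: a=5, c=M1/2=-8141/1986, d=(M2−M1)/(6·3)=33943/53622, b=Δ1−h1·(2M1+M2)/6=18670/2979
seg 2: a=4, c=M2/2=4760/2979, d=(M3−M2)/(6·3)=-19205/53622, b=Δ2−h2·(2M2+M3)/6=-7369/5958
seg 3: a=5, c=M3/2=-9685/5958, d=(M4−M3)/(6·3)=23017/53622, b=Δ3−h3·(2M3+M4)/6=-3932/2979
seg 4: a=-2, c=M4/2=2222/993, d=(M5−M4)/(6·2)=-1111/2979, b=Δ4−h4·(2M4+M5)/6=3077/5958
t_q=21/2 → seg 4, τ=1/2; S=-2+3077/5958·τ+2222/993·τ²+-1111/2979·τ³=-9763/7944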